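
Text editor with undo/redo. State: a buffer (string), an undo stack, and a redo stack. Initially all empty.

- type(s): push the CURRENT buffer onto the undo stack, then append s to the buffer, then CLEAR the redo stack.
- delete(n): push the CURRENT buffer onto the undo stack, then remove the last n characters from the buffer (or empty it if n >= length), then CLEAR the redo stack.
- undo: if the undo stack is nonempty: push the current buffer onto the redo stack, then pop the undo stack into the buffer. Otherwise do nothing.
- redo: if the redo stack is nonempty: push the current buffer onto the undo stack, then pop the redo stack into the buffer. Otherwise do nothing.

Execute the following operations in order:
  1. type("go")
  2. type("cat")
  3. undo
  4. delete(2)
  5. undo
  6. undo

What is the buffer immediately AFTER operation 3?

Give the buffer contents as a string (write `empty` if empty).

Answer: go

Derivation:
After op 1 (type): buf='go' undo_depth=1 redo_depth=0
After op 2 (type): buf='gocat' undo_depth=2 redo_depth=0
After op 3 (undo): buf='go' undo_depth=1 redo_depth=1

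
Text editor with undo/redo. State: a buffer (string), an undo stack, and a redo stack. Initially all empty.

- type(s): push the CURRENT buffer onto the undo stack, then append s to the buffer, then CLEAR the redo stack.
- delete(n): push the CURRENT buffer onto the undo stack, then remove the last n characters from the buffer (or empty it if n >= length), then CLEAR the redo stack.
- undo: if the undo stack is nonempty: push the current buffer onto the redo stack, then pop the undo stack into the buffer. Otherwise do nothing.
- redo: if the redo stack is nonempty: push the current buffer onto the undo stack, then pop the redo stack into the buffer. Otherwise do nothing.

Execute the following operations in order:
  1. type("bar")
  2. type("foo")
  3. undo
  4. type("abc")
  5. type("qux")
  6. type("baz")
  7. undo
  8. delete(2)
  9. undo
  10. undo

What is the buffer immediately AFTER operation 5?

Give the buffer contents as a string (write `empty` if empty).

Answer: barabcqux

Derivation:
After op 1 (type): buf='bar' undo_depth=1 redo_depth=0
After op 2 (type): buf='barfoo' undo_depth=2 redo_depth=0
After op 3 (undo): buf='bar' undo_depth=1 redo_depth=1
After op 4 (type): buf='barabc' undo_depth=2 redo_depth=0
After op 5 (type): buf='barabcqux' undo_depth=3 redo_depth=0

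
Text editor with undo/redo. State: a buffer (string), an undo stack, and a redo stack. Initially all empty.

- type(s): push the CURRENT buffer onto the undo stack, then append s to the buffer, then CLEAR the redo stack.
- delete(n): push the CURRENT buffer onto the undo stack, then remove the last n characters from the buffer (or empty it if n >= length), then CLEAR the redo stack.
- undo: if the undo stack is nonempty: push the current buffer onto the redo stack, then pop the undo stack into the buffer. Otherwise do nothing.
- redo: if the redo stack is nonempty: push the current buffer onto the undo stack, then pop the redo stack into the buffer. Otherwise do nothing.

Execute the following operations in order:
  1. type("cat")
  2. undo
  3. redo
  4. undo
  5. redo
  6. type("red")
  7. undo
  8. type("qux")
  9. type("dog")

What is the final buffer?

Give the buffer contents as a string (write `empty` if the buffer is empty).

Answer: catquxdog

Derivation:
After op 1 (type): buf='cat' undo_depth=1 redo_depth=0
After op 2 (undo): buf='(empty)' undo_depth=0 redo_depth=1
After op 3 (redo): buf='cat' undo_depth=1 redo_depth=0
After op 4 (undo): buf='(empty)' undo_depth=0 redo_depth=1
After op 5 (redo): buf='cat' undo_depth=1 redo_depth=0
After op 6 (type): buf='catred' undo_depth=2 redo_depth=0
After op 7 (undo): buf='cat' undo_depth=1 redo_depth=1
After op 8 (type): buf='catqux' undo_depth=2 redo_depth=0
After op 9 (type): buf='catquxdog' undo_depth=3 redo_depth=0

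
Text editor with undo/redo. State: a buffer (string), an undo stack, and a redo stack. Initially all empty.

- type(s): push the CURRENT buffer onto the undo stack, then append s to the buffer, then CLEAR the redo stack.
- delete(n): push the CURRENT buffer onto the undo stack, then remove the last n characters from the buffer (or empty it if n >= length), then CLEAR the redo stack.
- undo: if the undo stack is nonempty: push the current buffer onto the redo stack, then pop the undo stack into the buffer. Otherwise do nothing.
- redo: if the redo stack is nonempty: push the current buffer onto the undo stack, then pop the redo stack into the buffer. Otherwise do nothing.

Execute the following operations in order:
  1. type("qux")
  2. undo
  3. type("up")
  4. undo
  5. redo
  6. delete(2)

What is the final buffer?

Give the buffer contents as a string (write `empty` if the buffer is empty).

After op 1 (type): buf='qux' undo_depth=1 redo_depth=0
After op 2 (undo): buf='(empty)' undo_depth=0 redo_depth=1
After op 3 (type): buf='up' undo_depth=1 redo_depth=0
After op 4 (undo): buf='(empty)' undo_depth=0 redo_depth=1
After op 5 (redo): buf='up' undo_depth=1 redo_depth=0
After op 6 (delete): buf='(empty)' undo_depth=2 redo_depth=0

Answer: empty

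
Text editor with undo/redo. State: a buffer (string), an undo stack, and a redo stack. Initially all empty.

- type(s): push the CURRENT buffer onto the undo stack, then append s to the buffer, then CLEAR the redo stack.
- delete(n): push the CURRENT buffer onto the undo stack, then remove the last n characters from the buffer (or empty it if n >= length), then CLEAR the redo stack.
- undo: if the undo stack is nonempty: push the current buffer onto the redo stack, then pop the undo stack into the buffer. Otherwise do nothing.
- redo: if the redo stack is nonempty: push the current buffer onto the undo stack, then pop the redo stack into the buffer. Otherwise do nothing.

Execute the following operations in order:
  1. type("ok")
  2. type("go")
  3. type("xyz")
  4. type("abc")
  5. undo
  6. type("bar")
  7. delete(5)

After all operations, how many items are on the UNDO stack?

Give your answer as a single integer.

After op 1 (type): buf='ok' undo_depth=1 redo_depth=0
After op 2 (type): buf='okgo' undo_depth=2 redo_depth=0
After op 3 (type): buf='okgoxyz' undo_depth=3 redo_depth=0
After op 4 (type): buf='okgoxyzabc' undo_depth=4 redo_depth=0
After op 5 (undo): buf='okgoxyz' undo_depth=3 redo_depth=1
After op 6 (type): buf='okgoxyzbar' undo_depth=4 redo_depth=0
After op 7 (delete): buf='okgox' undo_depth=5 redo_depth=0

Answer: 5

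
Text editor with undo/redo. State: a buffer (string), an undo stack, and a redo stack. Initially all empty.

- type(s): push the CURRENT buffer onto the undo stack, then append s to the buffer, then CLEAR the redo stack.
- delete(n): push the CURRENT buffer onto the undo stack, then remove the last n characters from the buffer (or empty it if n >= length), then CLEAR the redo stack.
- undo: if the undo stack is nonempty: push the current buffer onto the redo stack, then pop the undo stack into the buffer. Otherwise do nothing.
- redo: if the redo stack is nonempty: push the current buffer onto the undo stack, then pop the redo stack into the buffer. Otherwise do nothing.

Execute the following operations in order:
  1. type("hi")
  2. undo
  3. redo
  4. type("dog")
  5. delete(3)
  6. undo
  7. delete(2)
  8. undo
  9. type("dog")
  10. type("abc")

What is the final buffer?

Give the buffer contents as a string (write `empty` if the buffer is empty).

Answer: hidogdogabc

Derivation:
After op 1 (type): buf='hi' undo_depth=1 redo_depth=0
After op 2 (undo): buf='(empty)' undo_depth=0 redo_depth=1
After op 3 (redo): buf='hi' undo_depth=1 redo_depth=0
After op 4 (type): buf='hidog' undo_depth=2 redo_depth=0
After op 5 (delete): buf='hi' undo_depth=3 redo_depth=0
After op 6 (undo): buf='hidog' undo_depth=2 redo_depth=1
After op 7 (delete): buf='hid' undo_depth=3 redo_depth=0
After op 8 (undo): buf='hidog' undo_depth=2 redo_depth=1
After op 9 (type): buf='hidogdog' undo_depth=3 redo_depth=0
After op 10 (type): buf='hidogdogabc' undo_depth=4 redo_depth=0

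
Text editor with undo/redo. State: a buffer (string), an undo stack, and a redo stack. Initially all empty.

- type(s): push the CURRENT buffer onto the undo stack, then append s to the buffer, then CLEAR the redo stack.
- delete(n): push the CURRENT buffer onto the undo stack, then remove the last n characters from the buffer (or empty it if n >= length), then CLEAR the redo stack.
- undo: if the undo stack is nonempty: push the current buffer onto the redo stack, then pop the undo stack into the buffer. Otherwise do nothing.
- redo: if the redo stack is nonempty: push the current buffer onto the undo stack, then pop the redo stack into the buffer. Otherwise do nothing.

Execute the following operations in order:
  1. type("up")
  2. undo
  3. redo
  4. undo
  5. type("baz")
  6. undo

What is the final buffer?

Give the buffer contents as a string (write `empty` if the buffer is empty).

Answer: empty

Derivation:
After op 1 (type): buf='up' undo_depth=1 redo_depth=0
After op 2 (undo): buf='(empty)' undo_depth=0 redo_depth=1
After op 3 (redo): buf='up' undo_depth=1 redo_depth=0
After op 4 (undo): buf='(empty)' undo_depth=0 redo_depth=1
After op 5 (type): buf='baz' undo_depth=1 redo_depth=0
After op 6 (undo): buf='(empty)' undo_depth=0 redo_depth=1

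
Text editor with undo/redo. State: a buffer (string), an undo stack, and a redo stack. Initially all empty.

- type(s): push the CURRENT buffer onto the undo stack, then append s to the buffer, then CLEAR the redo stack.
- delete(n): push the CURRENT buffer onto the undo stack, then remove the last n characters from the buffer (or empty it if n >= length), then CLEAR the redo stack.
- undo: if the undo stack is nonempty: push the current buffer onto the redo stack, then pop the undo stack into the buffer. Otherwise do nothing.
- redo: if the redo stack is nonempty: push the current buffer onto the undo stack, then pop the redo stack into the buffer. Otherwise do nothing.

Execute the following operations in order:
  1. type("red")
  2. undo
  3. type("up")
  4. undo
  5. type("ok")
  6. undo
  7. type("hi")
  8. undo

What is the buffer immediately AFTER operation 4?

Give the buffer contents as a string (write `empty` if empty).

Answer: empty

Derivation:
After op 1 (type): buf='red' undo_depth=1 redo_depth=0
After op 2 (undo): buf='(empty)' undo_depth=0 redo_depth=1
After op 3 (type): buf='up' undo_depth=1 redo_depth=0
After op 4 (undo): buf='(empty)' undo_depth=0 redo_depth=1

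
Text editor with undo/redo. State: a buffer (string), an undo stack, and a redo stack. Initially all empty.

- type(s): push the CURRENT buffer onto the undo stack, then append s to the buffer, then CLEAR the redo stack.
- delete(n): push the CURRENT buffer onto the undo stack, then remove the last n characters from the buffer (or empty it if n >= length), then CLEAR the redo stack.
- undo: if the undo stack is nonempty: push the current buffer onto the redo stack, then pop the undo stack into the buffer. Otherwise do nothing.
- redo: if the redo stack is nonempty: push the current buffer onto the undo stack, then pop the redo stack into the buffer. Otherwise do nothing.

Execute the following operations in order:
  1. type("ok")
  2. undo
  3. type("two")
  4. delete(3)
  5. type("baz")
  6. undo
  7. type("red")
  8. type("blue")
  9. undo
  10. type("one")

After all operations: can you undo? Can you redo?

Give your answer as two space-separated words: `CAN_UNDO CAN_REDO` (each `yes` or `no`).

After op 1 (type): buf='ok' undo_depth=1 redo_depth=0
After op 2 (undo): buf='(empty)' undo_depth=0 redo_depth=1
After op 3 (type): buf='two' undo_depth=1 redo_depth=0
After op 4 (delete): buf='(empty)' undo_depth=2 redo_depth=0
After op 5 (type): buf='baz' undo_depth=3 redo_depth=0
After op 6 (undo): buf='(empty)' undo_depth=2 redo_depth=1
After op 7 (type): buf='red' undo_depth=3 redo_depth=0
After op 8 (type): buf='redblue' undo_depth=4 redo_depth=0
After op 9 (undo): buf='red' undo_depth=3 redo_depth=1
After op 10 (type): buf='redone' undo_depth=4 redo_depth=0

Answer: yes no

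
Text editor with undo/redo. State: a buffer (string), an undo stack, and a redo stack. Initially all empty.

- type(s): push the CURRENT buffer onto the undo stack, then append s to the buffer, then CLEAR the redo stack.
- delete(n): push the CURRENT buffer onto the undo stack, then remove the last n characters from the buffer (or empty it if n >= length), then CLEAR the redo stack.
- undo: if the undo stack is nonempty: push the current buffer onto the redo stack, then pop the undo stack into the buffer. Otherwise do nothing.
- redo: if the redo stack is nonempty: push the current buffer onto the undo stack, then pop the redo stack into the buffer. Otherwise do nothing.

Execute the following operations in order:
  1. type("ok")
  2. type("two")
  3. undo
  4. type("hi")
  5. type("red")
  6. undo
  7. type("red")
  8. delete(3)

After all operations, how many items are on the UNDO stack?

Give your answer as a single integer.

After op 1 (type): buf='ok' undo_depth=1 redo_depth=0
After op 2 (type): buf='oktwo' undo_depth=2 redo_depth=0
After op 3 (undo): buf='ok' undo_depth=1 redo_depth=1
After op 4 (type): buf='okhi' undo_depth=2 redo_depth=0
After op 5 (type): buf='okhired' undo_depth=3 redo_depth=0
After op 6 (undo): buf='okhi' undo_depth=2 redo_depth=1
After op 7 (type): buf='okhired' undo_depth=3 redo_depth=0
After op 8 (delete): buf='okhi' undo_depth=4 redo_depth=0

Answer: 4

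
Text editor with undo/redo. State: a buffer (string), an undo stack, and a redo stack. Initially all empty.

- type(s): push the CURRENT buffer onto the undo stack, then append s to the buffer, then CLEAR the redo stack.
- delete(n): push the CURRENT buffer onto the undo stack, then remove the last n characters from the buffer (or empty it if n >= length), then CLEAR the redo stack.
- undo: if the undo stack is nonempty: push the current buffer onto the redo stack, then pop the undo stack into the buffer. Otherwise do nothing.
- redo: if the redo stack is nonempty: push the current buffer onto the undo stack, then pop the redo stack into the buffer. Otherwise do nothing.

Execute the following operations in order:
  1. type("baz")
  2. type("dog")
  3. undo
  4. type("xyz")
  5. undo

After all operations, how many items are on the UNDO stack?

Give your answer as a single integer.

Answer: 1

Derivation:
After op 1 (type): buf='baz' undo_depth=1 redo_depth=0
After op 2 (type): buf='bazdog' undo_depth=2 redo_depth=0
After op 3 (undo): buf='baz' undo_depth=1 redo_depth=1
After op 4 (type): buf='bazxyz' undo_depth=2 redo_depth=0
After op 5 (undo): buf='baz' undo_depth=1 redo_depth=1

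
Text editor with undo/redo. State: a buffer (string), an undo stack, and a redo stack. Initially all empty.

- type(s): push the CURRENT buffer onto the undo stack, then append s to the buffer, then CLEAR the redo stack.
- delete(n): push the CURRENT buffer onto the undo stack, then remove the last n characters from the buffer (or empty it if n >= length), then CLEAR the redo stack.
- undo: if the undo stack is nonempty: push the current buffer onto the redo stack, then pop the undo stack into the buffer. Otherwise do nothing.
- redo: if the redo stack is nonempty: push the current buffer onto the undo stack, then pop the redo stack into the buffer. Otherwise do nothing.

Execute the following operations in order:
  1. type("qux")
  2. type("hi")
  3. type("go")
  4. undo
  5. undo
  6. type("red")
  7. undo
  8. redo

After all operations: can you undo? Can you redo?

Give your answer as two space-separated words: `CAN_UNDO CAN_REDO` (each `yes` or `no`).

Answer: yes no

Derivation:
After op 1 (type): buf='qux' undo_depth=1 redo_depth=0
After op 2 (type): buf='quxhi' undo_depth=2 redo_depth=0
After op 3 (type): buf='quxhigo' undo_depth=3 redo_depth=0
After op 4 (undo): buf='quxhi' undo_depth=2 redo_depth=1
After op 5 (undo): buf='qux' undo_depth=1 redo_depth=2
After op 6 (type): buf='quxred' undo_depth=2 redo_depth=0
After op 7 (undo): buf='qux' undo_depth=1 redo_depth=1
After op 8 (redo): buf='quxred' undo_depth=2 redo_depth=0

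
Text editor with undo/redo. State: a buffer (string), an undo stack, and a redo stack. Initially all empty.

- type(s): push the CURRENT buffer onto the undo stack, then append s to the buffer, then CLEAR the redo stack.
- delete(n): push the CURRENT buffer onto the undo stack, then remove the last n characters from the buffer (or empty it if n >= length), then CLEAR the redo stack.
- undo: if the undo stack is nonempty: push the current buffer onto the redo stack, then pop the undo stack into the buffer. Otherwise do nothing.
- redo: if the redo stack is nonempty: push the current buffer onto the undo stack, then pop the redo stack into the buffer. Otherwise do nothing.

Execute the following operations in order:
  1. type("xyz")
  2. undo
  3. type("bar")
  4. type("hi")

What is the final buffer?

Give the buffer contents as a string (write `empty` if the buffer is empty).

After op 1 (type): buf='xyz' undo_depth=1 redo_depth=0
After op 2 (undo): buf='(empty)' undo_depth=0 redo_depth=1
After op 3 (type): buf='bar' undo_depth=1 redo_depth=0
After op 4 (type): buf='barhi' undo_depth=2 redo_depth=0

Answer: barhi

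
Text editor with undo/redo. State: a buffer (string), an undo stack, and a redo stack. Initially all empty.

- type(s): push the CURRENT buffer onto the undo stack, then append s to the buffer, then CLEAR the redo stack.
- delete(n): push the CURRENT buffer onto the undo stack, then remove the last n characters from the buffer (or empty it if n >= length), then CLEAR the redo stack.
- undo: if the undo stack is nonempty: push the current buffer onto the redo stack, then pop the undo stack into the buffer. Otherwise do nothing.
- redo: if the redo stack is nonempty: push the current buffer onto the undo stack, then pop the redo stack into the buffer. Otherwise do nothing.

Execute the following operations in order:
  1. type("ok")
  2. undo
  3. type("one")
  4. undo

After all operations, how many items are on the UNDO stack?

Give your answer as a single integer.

Answer: 0

Derivation:
After op 1 (type): buf='ok' undo_depth=1 redo_depth=0
After op 2 (undo): buf='(empty)' undo_depth=0 redo_depth=1
After op 3 (type): buf='one' undo_depth=1 redo_depth=0
After op 4 (undo): buf='(empty)' undo_depth=0 redo_depth=1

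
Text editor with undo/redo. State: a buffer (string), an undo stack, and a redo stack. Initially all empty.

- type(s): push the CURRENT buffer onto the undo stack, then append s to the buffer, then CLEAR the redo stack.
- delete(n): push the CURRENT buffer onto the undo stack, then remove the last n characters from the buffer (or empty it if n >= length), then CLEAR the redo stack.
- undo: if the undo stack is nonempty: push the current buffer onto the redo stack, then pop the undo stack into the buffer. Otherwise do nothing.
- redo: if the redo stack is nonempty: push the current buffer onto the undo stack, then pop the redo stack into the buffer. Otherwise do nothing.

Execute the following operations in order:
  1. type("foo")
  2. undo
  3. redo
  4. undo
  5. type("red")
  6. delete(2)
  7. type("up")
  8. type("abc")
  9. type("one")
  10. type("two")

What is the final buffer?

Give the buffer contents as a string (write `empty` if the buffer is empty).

Answer: rupabconetwo

Derivation:
After op 1 (type): buf='foo' undo_depth=1 redo_depth=0
After op 2 (undo): buf='(empty)' undo_depth=0 redo_depth=1
After op 3 (redo): buf='foo' undo_depth=1 redo_depth=0
After op 4 (undo): buf='(empty)' undo_depth=0 redo_depth=1
After op 5 (type): buf='red' undo_depth=1 redo_depth=0
After op 6 (delete): buf='r' undo_depth=2 redo_depth=0
After op 7 (type): buf='rup' undo_depth=3 redo_depth=0
After op 8 (type): buf='rupabc' undo_depth=4 redo_depth=0
After op 9 (type): buf='rupabcone' undo_depth=5 redo_depth=0
After op 10 (type): buf='rupabconetwo' undo_depth=6 redo_depth=0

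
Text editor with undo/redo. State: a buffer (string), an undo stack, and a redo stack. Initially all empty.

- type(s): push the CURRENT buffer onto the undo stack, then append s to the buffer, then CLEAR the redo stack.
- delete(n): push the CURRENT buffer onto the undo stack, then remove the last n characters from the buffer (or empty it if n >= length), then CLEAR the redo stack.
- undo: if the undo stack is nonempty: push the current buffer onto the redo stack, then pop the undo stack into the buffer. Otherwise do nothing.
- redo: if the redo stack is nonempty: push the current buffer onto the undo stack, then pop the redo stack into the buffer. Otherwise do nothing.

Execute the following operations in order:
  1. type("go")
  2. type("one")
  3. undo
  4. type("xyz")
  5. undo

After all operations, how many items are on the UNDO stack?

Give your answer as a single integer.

Answer: 1

Derivation:
After op 1 (type): buf='go' undo_depth=1 redo_depth=0
After op 2 (type): buf='goone' undo_depth=2 redo_depth=0
After op 3 (undo): buf='go' undo_depth=1 redo_depth=1
After op 4 (type): buf='goxyz' undo_depth=2 redo_depth=0
After op 5 (undo): buf='go' undo_depth=1 redo_depth=1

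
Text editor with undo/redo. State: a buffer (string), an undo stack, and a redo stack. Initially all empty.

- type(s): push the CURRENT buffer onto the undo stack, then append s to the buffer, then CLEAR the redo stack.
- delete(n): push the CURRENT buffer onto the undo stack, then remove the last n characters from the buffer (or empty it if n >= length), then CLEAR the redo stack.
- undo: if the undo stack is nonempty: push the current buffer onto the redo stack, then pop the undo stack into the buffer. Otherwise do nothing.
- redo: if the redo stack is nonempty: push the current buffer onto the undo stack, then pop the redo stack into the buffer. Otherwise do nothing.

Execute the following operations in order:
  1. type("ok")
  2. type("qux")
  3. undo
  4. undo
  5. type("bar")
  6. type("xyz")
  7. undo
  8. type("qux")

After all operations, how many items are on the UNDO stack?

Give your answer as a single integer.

After op 1 (type): buf='ok' undo_depth=1 redo_depth=0
After op 2 (type): buf='okqux' undo_depth=2 redo_depth=0
After op 3 (undo): buf='ok' undo_depth=1 redo_depth=1
After op 4 (undo): buf='(empty)' undo_depth=0 redo_depth=2
After op 5 (type): buf='bar' undo_depth=1 redo_depth=0
After op 6 (type): buf='barxyz' undo_depth=2 redo_depth=0
After op 7 (undo): buf='bar' undo_depth=1 redo_depth=1
After op 8 (type): buf='barqux' undo_depth=2 redo_depth=0

Answer: 2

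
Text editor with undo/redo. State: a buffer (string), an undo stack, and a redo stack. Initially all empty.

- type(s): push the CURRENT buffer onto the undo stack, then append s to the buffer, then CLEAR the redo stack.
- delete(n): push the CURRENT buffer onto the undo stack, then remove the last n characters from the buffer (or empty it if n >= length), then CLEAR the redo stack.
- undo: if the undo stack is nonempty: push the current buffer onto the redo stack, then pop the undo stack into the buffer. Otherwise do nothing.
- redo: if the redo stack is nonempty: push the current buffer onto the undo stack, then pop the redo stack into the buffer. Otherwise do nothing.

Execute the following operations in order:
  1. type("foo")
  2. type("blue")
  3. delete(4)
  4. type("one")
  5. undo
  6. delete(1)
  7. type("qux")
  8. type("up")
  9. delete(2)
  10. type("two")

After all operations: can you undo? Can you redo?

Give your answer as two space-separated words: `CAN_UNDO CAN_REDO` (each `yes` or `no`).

Answer: yes no

Derivation:
After op 1 (type): buf='foo' undo_depth=1 redo_depth=0
After op 2 (type): buf='fooblue' undo_depth=2 redo_depth=0
After op 3 (delete): buf='foo' undo_depth=3 redo_depth=0
After op 4 (type): buf='fooone' undo_depth=4 redo_depth=0
After op 5 (undo): buf='foo' undo_depth=3 redo_depth=1
After op 6 (delete): buf='fo' undo_depth=4 redo_depth=0
After op 7 (type): buf='foqux' undo_depth=5 redo_depth=0
After op 8 (type): buf='foquxup' undo_depth=6 redo_depth=0
After op 9 (delete): buf='foqux' undo_depth=7 redo_depth=0
After op 10 (type): buf='foquxtwo' undo_depth=8 redo_depth=0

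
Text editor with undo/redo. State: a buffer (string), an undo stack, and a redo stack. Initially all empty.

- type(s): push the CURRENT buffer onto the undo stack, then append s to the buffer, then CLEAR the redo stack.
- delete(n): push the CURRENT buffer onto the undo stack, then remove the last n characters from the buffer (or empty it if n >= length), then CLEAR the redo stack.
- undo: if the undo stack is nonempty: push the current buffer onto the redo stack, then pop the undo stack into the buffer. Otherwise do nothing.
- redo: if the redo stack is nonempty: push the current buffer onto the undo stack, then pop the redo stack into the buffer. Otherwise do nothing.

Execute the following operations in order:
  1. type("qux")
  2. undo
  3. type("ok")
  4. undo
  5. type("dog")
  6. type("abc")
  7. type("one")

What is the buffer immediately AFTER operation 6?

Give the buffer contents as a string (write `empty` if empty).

Answer: dogabc

Derivation:
After op 1 (type): buf='qux' undo_depth=1 redo_depth=0
After op 2 (undo): buf='(empty)' undo_depth=0 redo_depth=1
After op 3 (type): buf='ok' undo_depth=1 redo_depth=0
After op 4 (undo): buf='(empty)' undo_depth=0 redo_depth=1
After op 5 (type): buf='dog' undo_depth=1 redo_depth=0
After op 6 (type): buf='dogabc' undo_depth=2 redo_depth=0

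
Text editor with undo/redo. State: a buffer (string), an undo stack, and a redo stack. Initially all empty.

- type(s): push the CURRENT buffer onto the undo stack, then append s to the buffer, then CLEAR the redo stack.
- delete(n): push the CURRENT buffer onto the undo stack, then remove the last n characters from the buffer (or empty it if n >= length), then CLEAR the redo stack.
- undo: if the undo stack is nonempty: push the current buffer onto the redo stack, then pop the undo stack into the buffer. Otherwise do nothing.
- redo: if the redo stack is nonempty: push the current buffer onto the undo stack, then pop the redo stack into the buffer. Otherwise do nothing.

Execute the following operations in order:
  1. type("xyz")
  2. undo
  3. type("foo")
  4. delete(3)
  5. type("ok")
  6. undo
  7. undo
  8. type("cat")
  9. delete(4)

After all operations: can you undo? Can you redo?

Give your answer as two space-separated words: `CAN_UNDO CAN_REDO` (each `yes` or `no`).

Answer: yes no

Derivation:
After op 1 (type): buf='xyz' undo_depth=1 redo_depth=0
After op 2 (undo): buf='(empty)' undo_depth=0 redo_depth=1
After op 3 (type): buf='foo' undo_depth=1 redo_depth=0
After op 4 (delete): buf='(empty)' undo_depth=2 redo_depth=0
After op 5 (type): buf='ok' undo_depth=3 redo_depth=0
After op 6 (undo): buf='(empty)' undo_depth=2 redo_depth=1
After op 7 (undo): buf='foo' undo_depth=1 redo_depth=2
After op 8 (type): buf='foocat' undo_depth=2 redo_depth=0
After op 9 (delete): buf='fo' undo_depth=3 redo_depth=0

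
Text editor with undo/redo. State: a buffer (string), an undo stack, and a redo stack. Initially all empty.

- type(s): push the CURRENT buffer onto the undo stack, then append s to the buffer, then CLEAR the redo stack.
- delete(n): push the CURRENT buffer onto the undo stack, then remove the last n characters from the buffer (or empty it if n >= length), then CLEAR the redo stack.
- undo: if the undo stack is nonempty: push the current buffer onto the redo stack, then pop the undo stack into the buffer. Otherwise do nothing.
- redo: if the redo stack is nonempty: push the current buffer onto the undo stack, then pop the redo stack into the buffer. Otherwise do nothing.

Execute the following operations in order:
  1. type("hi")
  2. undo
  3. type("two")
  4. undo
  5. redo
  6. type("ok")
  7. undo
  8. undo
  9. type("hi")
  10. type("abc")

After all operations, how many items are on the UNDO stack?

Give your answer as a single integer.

After op 1 (type): buf='hi' undo_depth=1 redo_depth=0
After op 2 (undo): buf='(empty)' undo_depth=0 redo_depth=1
After op 3 (type): buf='two' undo_depth=1 redo_depth=0
After op 4 (undo): buf='(empty)' undo_depth=0 redo_depth=1
After op 5 (redo): buf='two' undo_depth=1 redo_depth=0
After op 6 (type): buf='twook' undo_depth=2 redo_depth=0
After op 7 (undo): buf='two' undo_depth=1 redo_depth=1
After op 8 (undo): buf='(empty)' undo_depth=0 redo_depth=2
After op 9 (type): buf='hi' undo_depth=1 redo_depth=0
After op 10 (type): buf='hiabc' undo_depth=2 redo_depth=0

Answer: 2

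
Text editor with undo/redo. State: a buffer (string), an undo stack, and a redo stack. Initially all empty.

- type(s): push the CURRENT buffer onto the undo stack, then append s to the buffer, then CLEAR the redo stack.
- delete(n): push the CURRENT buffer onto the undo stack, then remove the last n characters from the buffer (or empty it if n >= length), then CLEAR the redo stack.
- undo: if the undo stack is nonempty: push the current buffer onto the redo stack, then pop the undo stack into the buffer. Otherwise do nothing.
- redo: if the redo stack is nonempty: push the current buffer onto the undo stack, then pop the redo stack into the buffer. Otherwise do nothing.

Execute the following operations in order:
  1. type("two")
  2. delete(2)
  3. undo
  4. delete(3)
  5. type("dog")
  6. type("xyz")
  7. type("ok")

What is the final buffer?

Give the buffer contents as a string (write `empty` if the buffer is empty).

Answer: dogxyzok

Derivation:
After op 1 (type): buf='two' undo_depth=1 redo_depth=0
After op 2 (delete): buf='t' undo_depth=2 redo_depth=0
After op 3 (undo): buf='two' undo_depth=1 redo_depth=1
After op 4 (delete): buf='(empty)' undo_depth=2 redo_depth=0
After op 5 (type): buf='dog' undo_depth=3 redo_depth=0
After op 6 (type): buf='dogxyz' undo_depth=4 redo_depth=0
After op 7 (type): buf='dogxyzok' undo_depth=5 redo_depth=0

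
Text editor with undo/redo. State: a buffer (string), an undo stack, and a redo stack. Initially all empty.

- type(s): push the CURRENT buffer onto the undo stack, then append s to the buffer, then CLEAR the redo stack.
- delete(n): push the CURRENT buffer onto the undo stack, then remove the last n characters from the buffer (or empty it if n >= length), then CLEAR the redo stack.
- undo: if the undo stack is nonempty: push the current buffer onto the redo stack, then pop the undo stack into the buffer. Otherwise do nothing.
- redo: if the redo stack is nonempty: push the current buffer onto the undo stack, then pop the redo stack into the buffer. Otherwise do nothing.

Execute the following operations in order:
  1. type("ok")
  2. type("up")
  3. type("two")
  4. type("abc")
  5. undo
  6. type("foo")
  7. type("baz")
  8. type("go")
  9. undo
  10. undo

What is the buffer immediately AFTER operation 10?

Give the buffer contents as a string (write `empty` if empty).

After op 1 (type): buf='ok' undo_depth=1 redo_depth=0
After op 2 (type): buf='okup' undo_depth=2 redo_depth=0
After op 3 (type): buf='okuptwo' undo_depth=3 redo_depth=0
After op 4 (type): buf='okuptwoabc' undo_depth=4 redo_depth=0
After op 5 (undo): buf='okuptwo' undo_depth=3 redo_depth=1
After op 6 (type): buf='okuptwofoo' undo_depth=4 redo_depth=0
After op 7 (type): buf='okuptwofoobaz' undo_depth=5 redo_depth=0
After op 8 (type): buf='okuptwofoobazgo' undo_depth=6 redo_depth=0
After op 9 (undo): buf='okuptwofoobaz' undo_depth=5 redo_depth=1
After op 10 (undo): buf='okuptwofoo' undo_depth=4 redo_depth=2

Answer: okuptwofoo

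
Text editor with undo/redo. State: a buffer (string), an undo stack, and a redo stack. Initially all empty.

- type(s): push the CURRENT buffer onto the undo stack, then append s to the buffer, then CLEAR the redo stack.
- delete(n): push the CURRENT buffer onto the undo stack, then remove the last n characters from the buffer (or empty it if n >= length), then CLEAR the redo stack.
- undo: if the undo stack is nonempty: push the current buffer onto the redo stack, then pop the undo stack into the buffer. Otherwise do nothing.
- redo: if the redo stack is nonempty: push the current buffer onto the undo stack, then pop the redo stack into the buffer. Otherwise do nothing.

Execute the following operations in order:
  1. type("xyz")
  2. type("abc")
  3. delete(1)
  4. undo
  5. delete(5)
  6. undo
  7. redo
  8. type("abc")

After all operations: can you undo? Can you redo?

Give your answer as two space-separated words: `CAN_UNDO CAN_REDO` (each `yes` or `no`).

Answer: yes no

Derivation:
After op 1 (type): buf='xyz' undo_depth=1 redo_depth=0
After op 2 (type): buf='xyzabc' undo_depth=2 redo_depth=0
After op 3 (delete): buf='xyzab' undo_depth=3 redo_depth=0
After op 4 (undo): buf='xyzabc' undo_depth=2 redo_depth=1
After op 5 (delete): buf='x' undo_depth=3 redo_depth=0
After op 6 (undo): buf='xyzabc' undo_depth=2 redo_depth=1
After op 7 (redo): buf='x' undo_depth=3 redo_depth=0
After op 8 (type): buf='xabc' undo_depth=4 redo_depth=0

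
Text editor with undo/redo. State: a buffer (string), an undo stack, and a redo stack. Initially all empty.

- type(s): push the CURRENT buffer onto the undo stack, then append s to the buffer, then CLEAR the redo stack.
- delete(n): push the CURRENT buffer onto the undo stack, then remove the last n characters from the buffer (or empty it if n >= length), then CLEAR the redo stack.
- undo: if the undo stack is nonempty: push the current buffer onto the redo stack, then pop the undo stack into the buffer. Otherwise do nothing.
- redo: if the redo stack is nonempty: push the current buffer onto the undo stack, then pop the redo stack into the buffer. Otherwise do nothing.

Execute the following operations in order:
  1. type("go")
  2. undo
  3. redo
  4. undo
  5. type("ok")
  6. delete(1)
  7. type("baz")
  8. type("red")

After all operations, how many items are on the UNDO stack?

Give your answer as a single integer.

After op 1 (type): buf='go' undo_depth=1 redo_depth=0
After op 2 (undo): buf='(empty)' undo_depth=0 redo_depth=1
After op 3 (redo): buf='go' undo_depth=1 redo_depth=0
After op 4 (undo): buf='(empty)' undo_depth=0 redo_depth=1
After op 5 (type): buf='ok' undo_depth=1 redo_depth=0
After op 6 (delete): buf='o' undo_depth=2 redo_depth=0
After op 7 (type): buf='obaz' undo_depth=3 redo_depth=0
After op 8 (type): buf='obazred' undo_depth=4 redo_depth=0

Answer: 4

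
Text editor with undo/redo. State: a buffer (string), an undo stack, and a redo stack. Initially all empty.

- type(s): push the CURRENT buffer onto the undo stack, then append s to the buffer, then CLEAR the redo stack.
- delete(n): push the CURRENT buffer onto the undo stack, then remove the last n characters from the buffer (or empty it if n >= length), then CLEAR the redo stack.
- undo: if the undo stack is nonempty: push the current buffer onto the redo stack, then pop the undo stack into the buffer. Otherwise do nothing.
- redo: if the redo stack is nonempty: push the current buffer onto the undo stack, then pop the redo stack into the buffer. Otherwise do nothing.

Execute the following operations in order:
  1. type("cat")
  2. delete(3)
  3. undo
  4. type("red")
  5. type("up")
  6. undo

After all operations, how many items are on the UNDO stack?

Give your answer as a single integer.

After op 1 (type): buf='cat' undo_depth=1 redo_depth=0
After op 2 (delete): buf='(empty)' undo_depth=2 redo_depth=0
After op 3 (undo): buf='cat' undo_depth=1 redo_depth=1
After op 4 (type): buf='catred' undo_depth=2 redo_depth=0
After op 5 (type): buf='catredup' undo_depth=3 redo_depth=0
After op 6 (undo): buf='catred' undo_depth=2 redo_depth=1

Answer: 2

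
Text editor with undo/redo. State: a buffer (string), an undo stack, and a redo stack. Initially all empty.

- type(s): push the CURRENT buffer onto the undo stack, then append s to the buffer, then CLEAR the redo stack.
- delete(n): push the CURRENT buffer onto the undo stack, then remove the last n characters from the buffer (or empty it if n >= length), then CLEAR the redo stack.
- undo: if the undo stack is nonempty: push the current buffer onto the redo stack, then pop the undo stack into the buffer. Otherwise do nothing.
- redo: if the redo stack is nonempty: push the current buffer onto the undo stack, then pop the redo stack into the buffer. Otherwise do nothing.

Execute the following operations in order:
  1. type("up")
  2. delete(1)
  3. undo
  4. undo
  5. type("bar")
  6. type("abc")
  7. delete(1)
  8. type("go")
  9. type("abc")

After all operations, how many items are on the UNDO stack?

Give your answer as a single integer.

After op 1 (type): buf='up' undo_depth=1 redo_depth=0
After op 2 (delete): buf='u' undo_depth=2 redo_depth=0
After op 3 (undo): buf='up' undo_depth=1 redo_depth=1
After op 4 (undo): buf='(empty)' undo_depth=0 redo_depth=2
After op 5 (type): buf='bar' undo_depth=1 redo_depth=0
After op 6 (type): buf='barabc' undo_depth=2 redo_depth=0
After op 7 (delete): buf='barab' undo_depth=3 redo_depth=0
After op 8 (type): buf='barabgo' undo_depth=4 redo_depth=0
After op 9 (type): buf='barabgoabc' undo_depth=5 redo_depth=0

Answer: 5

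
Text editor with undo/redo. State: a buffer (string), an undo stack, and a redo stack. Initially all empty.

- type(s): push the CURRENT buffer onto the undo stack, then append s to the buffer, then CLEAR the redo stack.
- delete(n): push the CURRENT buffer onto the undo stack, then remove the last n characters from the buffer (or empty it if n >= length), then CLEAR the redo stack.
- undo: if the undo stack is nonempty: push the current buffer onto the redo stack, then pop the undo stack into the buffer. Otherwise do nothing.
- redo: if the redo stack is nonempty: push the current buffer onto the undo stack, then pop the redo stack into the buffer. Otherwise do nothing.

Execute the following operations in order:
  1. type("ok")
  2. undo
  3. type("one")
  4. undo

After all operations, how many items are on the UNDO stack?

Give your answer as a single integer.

After op 1 (type): buf='ok' undo_depth=1 redo_depth=0
After op 2 (undo): buf='(empty)' undo_depth=0 redo_depth=1
After op 3 (type): buf='one' undo_depth=1 redo_depth=0
After op 4 (undo): buf='(empty)' undo_depth=0 redo_depth=1

Answer: 0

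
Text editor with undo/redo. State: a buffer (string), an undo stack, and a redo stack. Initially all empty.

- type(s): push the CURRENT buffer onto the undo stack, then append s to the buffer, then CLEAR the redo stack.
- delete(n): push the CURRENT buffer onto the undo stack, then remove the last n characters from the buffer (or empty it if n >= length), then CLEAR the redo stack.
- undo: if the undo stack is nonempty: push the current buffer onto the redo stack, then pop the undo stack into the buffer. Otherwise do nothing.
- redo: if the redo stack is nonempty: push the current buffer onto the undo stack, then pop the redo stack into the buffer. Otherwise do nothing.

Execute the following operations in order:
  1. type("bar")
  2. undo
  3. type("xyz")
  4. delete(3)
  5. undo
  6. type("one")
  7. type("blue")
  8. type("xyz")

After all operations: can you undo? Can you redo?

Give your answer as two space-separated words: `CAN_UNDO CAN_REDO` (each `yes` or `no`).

Answer: yes no

Derivation:
After op 1 (type): buf='bar' undo_depth=1 redo_depth=0
After op 2 (undo): buf='(empty)' undo_depth=0 redo_depth=1
After op 3 (type): buf='xyz' undo_depth=1 redo_depth=0
After op 4 (delete): buf='(empty)' undo_depth=2 redo_depth=0
After op 5 (undo): buf='xyz' undo_depth=1 redo_depth=1
After op 6 (type): buf='xyzone' undo_depth=2 redo_depth=0
After op 7 (type): buf='xyzoneblue' undo_depth=3 redo_depth=0
After op 8 (type): buf='xyzonebluexyz' undo_depth=4 redo_depth=0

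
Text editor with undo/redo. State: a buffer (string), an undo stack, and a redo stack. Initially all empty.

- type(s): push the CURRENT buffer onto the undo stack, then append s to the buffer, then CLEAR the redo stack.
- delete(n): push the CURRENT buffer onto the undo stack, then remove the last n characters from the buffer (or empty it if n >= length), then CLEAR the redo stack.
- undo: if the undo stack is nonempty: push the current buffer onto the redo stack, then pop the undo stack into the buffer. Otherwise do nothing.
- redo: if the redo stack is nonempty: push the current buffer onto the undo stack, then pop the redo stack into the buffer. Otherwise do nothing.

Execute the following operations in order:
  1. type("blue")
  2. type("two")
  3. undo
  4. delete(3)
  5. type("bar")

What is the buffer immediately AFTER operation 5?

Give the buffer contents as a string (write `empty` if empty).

Answer: bbar

Derivation:
After op 1 (type): buf='blue' undo_depth=1 redo_depth=0
After op 2 (type): buf='bluetwo' undo_depth=2 redo_depth=0
After op 3 (undo): buf='blue' undo_depth=1 redo_depth=1
After op 4 (delete): buf='b' undo_depth=2 redo_depth=0
After op 5 (type): buf='bbar' undo_depth=3 redo_depth=0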